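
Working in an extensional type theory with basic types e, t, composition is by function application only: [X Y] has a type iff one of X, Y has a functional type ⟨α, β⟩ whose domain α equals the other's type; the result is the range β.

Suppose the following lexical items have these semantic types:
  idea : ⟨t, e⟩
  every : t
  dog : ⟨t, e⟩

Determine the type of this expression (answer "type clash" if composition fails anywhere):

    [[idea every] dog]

[idea every] — idea of type ⟨t, e⟩ combines with every of type t: type e.
[[idea every] dog]: e with ⟨t, e⟩ — neither is a function whose domain matches the other; composition fails here.

type clash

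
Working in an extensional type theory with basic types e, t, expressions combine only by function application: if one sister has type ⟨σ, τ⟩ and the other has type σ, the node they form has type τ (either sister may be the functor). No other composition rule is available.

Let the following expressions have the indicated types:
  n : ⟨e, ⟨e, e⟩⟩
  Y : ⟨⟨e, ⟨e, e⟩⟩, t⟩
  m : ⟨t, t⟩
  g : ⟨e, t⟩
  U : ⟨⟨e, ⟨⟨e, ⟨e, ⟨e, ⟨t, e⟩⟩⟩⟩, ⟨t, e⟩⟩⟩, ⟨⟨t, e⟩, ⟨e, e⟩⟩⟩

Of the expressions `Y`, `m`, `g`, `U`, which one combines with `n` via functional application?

Y

Y — combines: Y : ⟨⟨e, ⟨e, e⟩⟩, t⟩ takes n : ⟨e, ⟨e, e⟩⟩ as argument, giving t.
m : ⟨t, t⟩ — does not combine with n.
g : ⟨e, t⟩ — does not combine with n.
U : ⟨⟨e, ⟨⟨e, ⟨e, ⟨e, ⟨t, e⟩⟩⟩⟩, ⟨t, e⟩⟩⟩, ⟨⟨t, e⟩, ⟨e, e⟩⟩⟩ — does not combine with n.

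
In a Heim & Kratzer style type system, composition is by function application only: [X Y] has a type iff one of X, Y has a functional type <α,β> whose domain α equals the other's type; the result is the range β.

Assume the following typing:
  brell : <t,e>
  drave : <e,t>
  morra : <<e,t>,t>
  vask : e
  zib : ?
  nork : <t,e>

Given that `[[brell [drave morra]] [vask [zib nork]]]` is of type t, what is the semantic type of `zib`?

[[brell [drave morra]] [vask [zib nork]]] must have type t. The sister [brell [drave morra]] has type e; that is not a function onto t, so [vask [zib nork]] must be the functor, of type <e,t>.
[vask [zib nork]] must have type <e,t>. The sister vask has type e; that is not a function onto <e,t>, so [zib nork] must be the functor, of type <e,<e,t>>.
[zib nork] must have type <e,<e,t>>. The sister nork has type <t,e>; that is not a function onto <e,<e,t>>, so zib must be the functor, of type <<t,e>,<e,<e,t>>>.

<<t,e>,<e,<e,t>>>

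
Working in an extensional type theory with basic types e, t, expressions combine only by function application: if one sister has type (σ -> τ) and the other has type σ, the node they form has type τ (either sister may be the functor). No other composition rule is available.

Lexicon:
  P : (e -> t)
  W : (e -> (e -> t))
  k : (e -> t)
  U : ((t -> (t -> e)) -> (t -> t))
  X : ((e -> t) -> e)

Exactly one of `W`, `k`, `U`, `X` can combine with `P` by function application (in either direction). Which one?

W : (e -> (e -> t)) — no; P wants e, and W wants e.
k : (e -> t) — no; P wants e, and k wants e.
U : ((t -> (t -> e)) -> (t -> t)) — no; P wants e, and U wants (t -> (t -> e)).
X — combines: X : ((e -> t) -> e) takes P : (e -> t) as argument, giving e.

X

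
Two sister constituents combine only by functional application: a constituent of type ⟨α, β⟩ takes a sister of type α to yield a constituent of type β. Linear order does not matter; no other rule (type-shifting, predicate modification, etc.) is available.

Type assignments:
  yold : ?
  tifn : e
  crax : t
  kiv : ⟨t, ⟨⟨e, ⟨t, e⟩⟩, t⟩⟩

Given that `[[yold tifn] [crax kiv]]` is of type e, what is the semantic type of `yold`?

[[yold tifn] [crax kiv]] is required to be e. [crax kiv] : ⟨⟨e, ⟨t, e⟩⟩, t⟩ cannot yield e as functor, so [yold tifn] : ⟨⟨⟨e, ⟨t, e⟩⟩, t⟩, e⟩.
[yold tifn] is required to be ⟨⟨⟨e, ⟨t, e⟩⟩, t⟩, e⟩. tifn : e cannot yield ⟨⟨⟨e, ⟨t, e⟩⟩, t⟩, e⟩ as functor, so yold : ⟨e, ⟨⟨⟨e, ⟨t, e⟩⟩, t⟩, e⟩⟩.

⟨e, ⟨⟨⟨e, ⟨t, e⟩⟩, t⟩, e⟩⟩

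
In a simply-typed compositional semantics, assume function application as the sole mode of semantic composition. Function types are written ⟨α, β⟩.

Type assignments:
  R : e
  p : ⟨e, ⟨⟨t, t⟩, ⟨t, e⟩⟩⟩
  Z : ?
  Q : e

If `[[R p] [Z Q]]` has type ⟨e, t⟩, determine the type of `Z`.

⟨e, ⟨⟨⟨t, t⟩, ⟨t, e⟩⟩, ⟨e, t⟩⟩⟩

[[R p] [Z Q]] must have type ⟨e, t⟩. The sister [R p] has type ⟨⟨t, t⟩, ⟨t, e⟩⟩; that is not a function onto ⟨e, t⟩, so [Z Q] must be the functor, of type ⟨⟨⟨t, t⟩, ⟨t, e⟩⟩, ⟨e, t⟩⟩.
[Z Q] must have type ⟨⟨⟨t, t⟩, ⟨t, e⟩⟩, ⟨e, t⟩⟩. The sister Q has type e; that is not a function onto ⟨⟨⟨t, t⟩, ⟨t, e⟩⟩, ⟨e, t⟩⟩, so Z must be the functor, of type ⟨e, ⟨⟨⟨t, t⟩, ⟨t, e⟩⟩, ⟨e, t⟩⟩⟩.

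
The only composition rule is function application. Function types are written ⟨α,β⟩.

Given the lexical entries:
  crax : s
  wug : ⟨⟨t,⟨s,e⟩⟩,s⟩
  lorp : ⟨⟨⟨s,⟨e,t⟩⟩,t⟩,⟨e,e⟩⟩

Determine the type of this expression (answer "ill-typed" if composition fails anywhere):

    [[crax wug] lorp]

[crax wug]: s with ⟨⟨t,⟨s,e⟩⟩,s⟩ — neither is a function whose domain matches the other; composition fails here.

ill-typed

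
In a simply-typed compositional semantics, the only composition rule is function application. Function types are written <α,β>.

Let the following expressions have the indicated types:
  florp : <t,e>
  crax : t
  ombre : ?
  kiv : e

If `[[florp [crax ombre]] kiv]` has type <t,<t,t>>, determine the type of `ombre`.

<t,<<t,e>,<e,<t,<t,t>>>>>

[[florp [crax ombre]] kiv] is required to be <t,<t,t>>. kiv : e cannot yield <t,<t,t>> as functor, so [florp [crax ombre]] : <e,<t,<t,t>>>.
[florp [crax ombre]] is required to be <e,<t,<t,t>>>. florp : <t,e> cannot yield <e,<t,<t,t>>> as functor, so [crax ombre] : <<t,e>,<e,<t,<t,t>>>>.
[crax ombre] is required to be <<t,e>,<e,<t,<t,t>>>>. crax : t cannot yield <<t,e>,<e,<t,<t,t>>>> as functor, so ombre : <t,<<t,e>,<e,<t,<t,t>>>>>.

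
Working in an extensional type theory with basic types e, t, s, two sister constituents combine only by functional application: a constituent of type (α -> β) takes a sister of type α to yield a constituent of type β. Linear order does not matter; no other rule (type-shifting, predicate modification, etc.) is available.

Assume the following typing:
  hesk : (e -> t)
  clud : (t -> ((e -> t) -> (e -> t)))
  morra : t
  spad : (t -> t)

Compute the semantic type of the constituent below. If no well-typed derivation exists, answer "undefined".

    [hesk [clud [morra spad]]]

(e -> t)

[morra spad]: spad is (t -> t), morra is t; result t.
[clud [morra spad]]: clud is (t -> ((e -> t) -> (e -> t))), [morra spad] is t; result ((e -> t) -> (e -> t)).
[hesk [clud [morra spad]]]: [clud [morra spad]] is ((e -> t) -> (e -> t)), hesk is (e -> t); result (e -> t).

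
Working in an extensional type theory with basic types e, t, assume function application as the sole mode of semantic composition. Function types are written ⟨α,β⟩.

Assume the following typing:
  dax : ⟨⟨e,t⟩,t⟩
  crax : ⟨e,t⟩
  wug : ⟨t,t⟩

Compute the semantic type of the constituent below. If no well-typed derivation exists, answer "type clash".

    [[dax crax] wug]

[dax crax]: functor dax : ⟨⟨e,t⟩,t⟩, argument crax : ⟨e,t⟩; result t.
[[dax crax] wug]: functor wug : ⟨t,t⟩, argument [dax crax] : t; result t.

t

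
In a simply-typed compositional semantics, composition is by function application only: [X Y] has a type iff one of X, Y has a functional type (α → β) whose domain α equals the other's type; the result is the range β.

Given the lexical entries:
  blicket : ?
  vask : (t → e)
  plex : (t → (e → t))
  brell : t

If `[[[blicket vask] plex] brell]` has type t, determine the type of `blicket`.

((t → e) → ((t → (e → t)) → (t → t)))

[[[blicket vask] plex] brell] must have type t. The sister brell has type t; that is not a function onto t, so [[blicket vask] plex] must be the functor, of type (t → t).
[[blicket vask] plex] must have type (t → t). The sister plex has type (t → (e → t)); that is not a function onto (t → t), so [blicket vask] must be the functor, of type ((t → (e → t)) → (t → t)).
[blicket vask] must have type ((t → (e → t)) → (t → t)). The sister vask has type (t → e); that is not a function onto ((t → (e → t)) → (t → t)), so blicket must be the functor, of type ((t → e) → ((t → (e → t)) → (t → t))).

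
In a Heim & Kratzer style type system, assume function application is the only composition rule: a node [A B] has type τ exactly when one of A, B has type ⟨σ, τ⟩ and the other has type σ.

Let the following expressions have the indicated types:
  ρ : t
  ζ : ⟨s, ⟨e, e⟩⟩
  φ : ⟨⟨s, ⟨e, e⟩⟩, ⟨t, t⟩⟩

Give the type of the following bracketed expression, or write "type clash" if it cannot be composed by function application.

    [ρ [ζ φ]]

t

At [ζ φ], φ : ⟨⟨s, ⟨e, e⟩⟩, ⟨t, t⟩⟩ takes ζ : ⟨s, ⟨e, e⟩⟩, giving ⟨t, t⟩.
At [ρ [ζ φ]], [ζ φ] : ⟨t, t⟩ takes ρ : t, giving t.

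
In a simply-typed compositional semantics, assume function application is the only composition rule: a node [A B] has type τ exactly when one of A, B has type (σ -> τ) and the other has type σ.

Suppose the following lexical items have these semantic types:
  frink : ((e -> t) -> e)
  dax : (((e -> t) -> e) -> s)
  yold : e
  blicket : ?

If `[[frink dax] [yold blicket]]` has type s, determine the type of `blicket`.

(e -> (s -> s))

[[frink dax] [yold blicket]] must have type s. The sister [frink dax] has type s; that is not a function onto s, so [yold blicket] must be the functor, of type (s -> s).
[yold blicket] must have type (s -> s). The sister yold has type e; that is not a function onto (s -> s), so blicket must be the functor, of type (e -> (s -> s)).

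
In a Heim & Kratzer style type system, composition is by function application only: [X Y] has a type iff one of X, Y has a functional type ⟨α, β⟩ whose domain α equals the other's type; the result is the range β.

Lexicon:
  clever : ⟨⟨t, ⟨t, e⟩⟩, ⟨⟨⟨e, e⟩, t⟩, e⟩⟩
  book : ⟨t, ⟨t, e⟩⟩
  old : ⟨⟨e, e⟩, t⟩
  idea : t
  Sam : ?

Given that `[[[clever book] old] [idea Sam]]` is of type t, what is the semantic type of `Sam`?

For [[[clever book] old] [idea Sam]] to have type t with [[clever book] old] of type e, [idea Sam] must be the function: [idea Sam] : ⟨e, t⟩.
For [idea Sam] to have type ⟨e, t⟩ with idea of type t, Sam must be the function: Sam : ⟨t, ⟨e, t⟩⟩.

⟨t, ⟨e, t⟩⟩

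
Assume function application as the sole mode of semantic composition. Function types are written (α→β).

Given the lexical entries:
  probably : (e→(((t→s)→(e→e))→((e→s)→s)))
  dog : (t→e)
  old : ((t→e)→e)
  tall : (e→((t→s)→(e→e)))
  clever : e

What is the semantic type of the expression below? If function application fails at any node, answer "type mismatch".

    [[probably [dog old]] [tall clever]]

[dog old]: old is ((t→e)→e), dog is (t→e); result e.
[probably [dog old]]: probably is (e→(((t→s)→(e→e))→((e→s)→s))), [dog old] is e; result (((t→s)→(e→e))→((e→s)→s)).
[tall clever]: tall is (e→((t→s)→(e→e))), clever is e; result ((t→s)→(e→e)).
[[probably [dog old]] [tall clever]]: [probably [dog old]] is (((t→s)→(e→e))→((e→s)→s)), [tall clever] is ((t→s)→(e→e)); result ((e→s)→s).

((e→s)→s)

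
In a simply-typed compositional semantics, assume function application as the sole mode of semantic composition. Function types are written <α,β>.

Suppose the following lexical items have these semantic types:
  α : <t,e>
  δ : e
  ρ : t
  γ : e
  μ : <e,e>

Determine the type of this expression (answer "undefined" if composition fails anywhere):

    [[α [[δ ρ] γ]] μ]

At [δ ρ]: neither e nor t can take the other as argument; the node is ill-typed.

undefined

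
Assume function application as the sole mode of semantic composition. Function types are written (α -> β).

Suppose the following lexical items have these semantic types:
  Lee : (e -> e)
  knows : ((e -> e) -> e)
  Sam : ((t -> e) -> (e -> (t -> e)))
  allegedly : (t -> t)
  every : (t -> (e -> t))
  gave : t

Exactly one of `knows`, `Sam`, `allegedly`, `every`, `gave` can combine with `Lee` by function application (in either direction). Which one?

knows

knows — combines: knows : ((e -> e) -> e) takes Lee : (e -> e) as argument, giving e.
Sam : ((t -> e) -> (e -> (t -> e))) — no; Lee wants e, and Sam wants (t -> e).
allegedly : (t -> t) — no; Lee wants e, and allegedly wants t.
every : (t -> (e -> t)) — no; Lee wants e, and every wants t.
gave : t — no; Lee wants e, and gave wants nothing (atomic).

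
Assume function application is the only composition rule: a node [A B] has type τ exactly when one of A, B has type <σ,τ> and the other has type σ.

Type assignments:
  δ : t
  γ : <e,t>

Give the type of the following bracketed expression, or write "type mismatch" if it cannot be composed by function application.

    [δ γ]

[δ γ]: t with <e,t> — neither is a function whose domain matches the other; composition fails here.

type mismatch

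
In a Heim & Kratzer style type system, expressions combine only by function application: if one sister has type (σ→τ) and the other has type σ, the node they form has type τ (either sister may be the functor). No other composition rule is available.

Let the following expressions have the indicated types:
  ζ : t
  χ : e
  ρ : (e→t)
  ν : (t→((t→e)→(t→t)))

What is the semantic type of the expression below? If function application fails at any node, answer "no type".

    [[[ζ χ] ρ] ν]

At [ζ χ]: neither t nor e can take the other as argument; the node is ill-typed.

no type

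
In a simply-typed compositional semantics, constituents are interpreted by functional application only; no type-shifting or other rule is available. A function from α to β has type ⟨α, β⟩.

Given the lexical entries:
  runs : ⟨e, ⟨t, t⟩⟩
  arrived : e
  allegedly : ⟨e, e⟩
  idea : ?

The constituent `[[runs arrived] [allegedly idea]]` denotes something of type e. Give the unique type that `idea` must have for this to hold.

At [[runs arrived] [allegedly idea]] (required: e): [runs arrived] is ⟨t, t⟩, which is not a function with range e; hence [allegedly idea] is the functor — type ⟨⟨t, t⟩, e⟩.
At [allegedly idea] (required: ⟨⟨t, t⟩, e⟩): allegedly is ⟨e, e⟩, which is not a function with range ⟨⟨t, t⟩, e⟩; hence idea is the functor — type ⟨⟨e, e⟩, ⟨⟨t, t⟩, e⟩⟩.

⟨⟨e, e⟩, ⟨⟨t, t⟩, e⟩⟩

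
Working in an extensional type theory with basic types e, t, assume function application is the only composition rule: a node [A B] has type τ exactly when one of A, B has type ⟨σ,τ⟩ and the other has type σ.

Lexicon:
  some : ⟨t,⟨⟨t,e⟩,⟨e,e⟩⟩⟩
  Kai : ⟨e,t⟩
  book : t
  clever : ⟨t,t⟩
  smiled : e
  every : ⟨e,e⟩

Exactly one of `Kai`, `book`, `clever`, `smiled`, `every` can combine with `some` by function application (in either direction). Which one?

Kai : ⟨e,t⟩ — some needs t; Kai needs e; neither fits.
book — combines: some : ⟨t,⟨⟨t,e⟩,⟨e,e⟩⟩⟩ takes book : t as argument, giving ⟨⟨t,e⟩,⟨e,e⟩⟩.
clever : ⟨t,t⟩ — some needs t; clever needs t; neither fits.
smiled : e — some needs t; smiled needs nothing (atomic); neither fits.
every : ⟨e,e⟩ — some needs t; every needs e; neither fits.

book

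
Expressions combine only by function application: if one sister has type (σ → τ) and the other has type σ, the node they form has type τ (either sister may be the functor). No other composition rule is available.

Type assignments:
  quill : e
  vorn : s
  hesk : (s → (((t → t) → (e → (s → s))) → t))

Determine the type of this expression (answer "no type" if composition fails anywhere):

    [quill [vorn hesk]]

[vorn hesk] — hesk of type (s → (((t → t) → (e → (s → s))) → t)) combines with vorn of type s: type (((t → t) → (e → (s → s))) → t).
At [quill [vorn hesk]]: neither e nor (((t → t) → (e → (s → s))) → t) can take the other as argument; the node is ill-typed.

no type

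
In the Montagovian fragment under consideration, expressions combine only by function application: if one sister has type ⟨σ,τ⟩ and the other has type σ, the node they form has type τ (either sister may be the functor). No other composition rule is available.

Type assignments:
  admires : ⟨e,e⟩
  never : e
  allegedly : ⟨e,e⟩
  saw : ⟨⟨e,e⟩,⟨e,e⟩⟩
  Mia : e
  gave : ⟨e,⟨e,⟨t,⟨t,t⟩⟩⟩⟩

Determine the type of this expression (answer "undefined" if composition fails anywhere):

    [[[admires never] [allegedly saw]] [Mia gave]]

[admires never] — admires of type ⟨e,e⟩ combines with never of type e: type e.
[allegedly saw] — saw of type ⟨⟨e,e⟩,⟨e,e⟩⟩ combines with allegedly of type ⟨e,e⟩: type ⟨e,e⟩.
[[admires never] [allegedly saw]] — [allegedly saw] of type ⟨e,e⟩ combines with [admires never] of type e: type e.
[Mia gave] — gave of type ⟨e,⟨e,⟨t,⟨t,t⟩⟩⟩⟩ combines with Mia of type e: type ⟨e,⟨t,⟨t,t⟩⟩⟩.
[[[admires never] [allegedly saw]] [Mia gave]] — [Mia gave] of type ⟨e,⟨t,⟨t,t⟩⟩⟩ combines with [[admires never] [allegedly saw]] of type e: type ⟨t,⟨t,t⟩⟩.

⟨t,⟨t,t⟩⟩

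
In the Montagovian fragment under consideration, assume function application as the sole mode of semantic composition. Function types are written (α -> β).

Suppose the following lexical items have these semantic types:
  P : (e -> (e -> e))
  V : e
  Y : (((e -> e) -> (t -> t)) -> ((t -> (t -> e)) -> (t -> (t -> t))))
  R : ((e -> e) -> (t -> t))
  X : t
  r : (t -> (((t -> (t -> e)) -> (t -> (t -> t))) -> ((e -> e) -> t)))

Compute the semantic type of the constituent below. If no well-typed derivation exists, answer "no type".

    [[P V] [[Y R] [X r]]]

t

[P V]: (e -> (e -> e)) applied to e yields (e -> e).
[Y R]: (((e -> e) -> (t -> t)) -> ((t -> (t -> e)) -> (t -> (t -> t)))) applied to ((e -> e) -> (t -> t)) yields ((t -> (t -> e)) -> (t -> (t -> t))).
[X r]: (t -> (((t -> (t -> e)) -> (t -> (t -> t))) -> ((e -> e) -> t))) applied to t yields (((t -> (t -> e)) -> (t -> (t -> t))) -> ((e -> e) -> t)).
[[Y R] [X r]]: (((t -> (t -> e)) -> (t -> (t -> t))) -> ((e -> e) -> t)) applied to ((t -> (t -> e)) -> (t -> (t -> t))) yields ((e -> e) -> t).
[[P V] [[Y R] [X r]]]: ((e -> e) -> t) applied to (e -> e) yields t.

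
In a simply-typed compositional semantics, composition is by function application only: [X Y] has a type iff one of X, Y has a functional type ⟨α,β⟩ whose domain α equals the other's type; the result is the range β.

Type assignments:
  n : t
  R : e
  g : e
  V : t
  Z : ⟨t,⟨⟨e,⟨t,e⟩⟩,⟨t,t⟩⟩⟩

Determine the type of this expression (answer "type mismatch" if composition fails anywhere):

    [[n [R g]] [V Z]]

type mismatch

[R g]: e with e — neither is a function whose domain matches the other; composition fails here.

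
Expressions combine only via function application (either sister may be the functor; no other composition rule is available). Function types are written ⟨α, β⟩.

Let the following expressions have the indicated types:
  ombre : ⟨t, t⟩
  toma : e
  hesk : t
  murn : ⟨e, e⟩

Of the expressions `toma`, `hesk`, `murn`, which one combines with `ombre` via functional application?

hesk

toma : e — no; ombre wants t, and toma wants nothing (atomic).
hesk — combines: ombre : ⟨t, t⟩ takes hesk : t as argument, giving t.
murn : ⟨e, e⟩ — no; ombre wants t, and murn wants e.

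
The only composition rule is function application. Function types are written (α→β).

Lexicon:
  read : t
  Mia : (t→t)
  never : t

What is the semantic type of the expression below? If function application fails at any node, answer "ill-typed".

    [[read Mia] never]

[read Mia] — Mia of type (t→t) combines with read of type t: type t.
[[read Mia] never]: t and t cannot combine by function application — type clash.

ill-typed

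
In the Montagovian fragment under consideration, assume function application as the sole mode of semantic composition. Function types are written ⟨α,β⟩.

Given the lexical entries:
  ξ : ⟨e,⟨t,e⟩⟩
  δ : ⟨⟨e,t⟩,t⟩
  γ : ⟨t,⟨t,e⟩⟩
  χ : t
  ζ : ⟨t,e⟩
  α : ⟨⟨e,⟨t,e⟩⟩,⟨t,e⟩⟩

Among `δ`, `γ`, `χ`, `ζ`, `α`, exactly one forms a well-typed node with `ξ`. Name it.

δ : ⟨⟨e,t⟩,t⟩ — neither side's domain matches the other.
γ : ⟨t,⟨t,e⟩⟩ — neither side's domain matches the other.
χ : t — neither side's domain matches the other.
ζ : ⟨t,e⟩ — neither side's domain matches the other.
α — combines: α : ⟨⟨e,⟨t,e⟩⟩,⟨t,e⟩⟩ takes ξ : ⟨e,⟨t,e⟩⟩ as argument, giving ⟨t,e⟩.

α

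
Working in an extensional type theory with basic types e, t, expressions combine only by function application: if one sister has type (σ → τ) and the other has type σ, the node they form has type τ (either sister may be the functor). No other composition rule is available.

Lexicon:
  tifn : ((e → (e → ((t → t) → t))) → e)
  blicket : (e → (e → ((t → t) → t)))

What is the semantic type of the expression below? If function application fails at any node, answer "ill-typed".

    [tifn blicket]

[tifn blicket]: tifn is ((e → (e → ((t → t) → t))) → e), blicket is (e → (e → ((t → t) → t))); result e.

e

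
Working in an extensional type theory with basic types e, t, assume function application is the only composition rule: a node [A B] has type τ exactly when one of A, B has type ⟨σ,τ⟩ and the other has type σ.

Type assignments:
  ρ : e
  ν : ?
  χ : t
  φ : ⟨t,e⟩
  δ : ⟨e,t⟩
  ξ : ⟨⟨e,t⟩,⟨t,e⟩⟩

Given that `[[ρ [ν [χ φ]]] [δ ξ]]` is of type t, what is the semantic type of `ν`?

For [[ρ [ν [χ φ]]] [δ ξ]] to have type t with [δ ξ] of type ⟨t,e⟩, [ρ [ν [χ φ]]] must be the function: [ρ [ν [χ φ]]] : ⟨⟨t,e⟩,t⟩.
For [ρ [ν [χ φ]]] to have type ⟨⟨t,e⟩,t⟩ with ρ of type e, [ν [χ φ]] must be the function: [ν [χ φ]] : ⟨e,⟨⟨t,e⟩,t⟩⟩.
For [ν [χ φ]] to have type ⟨e,⟨⟨t,e⟩,t⟩⟩ with [χ φ] of type e, ν must be the function: ν : ⟨e,⟨e,⟨⟨t,e⟩,t⟩⟩⟩.

⟨e,⟨e,⟨⟨t,e⟩,t⟩⟩⟩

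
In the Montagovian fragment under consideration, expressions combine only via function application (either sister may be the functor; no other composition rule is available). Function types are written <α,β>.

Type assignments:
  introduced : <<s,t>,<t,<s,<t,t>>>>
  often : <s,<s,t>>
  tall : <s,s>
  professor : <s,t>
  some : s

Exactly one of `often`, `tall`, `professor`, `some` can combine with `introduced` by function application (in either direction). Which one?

often : <s,<s,t>> — neither side's domain matches the other.
tall : <s,s> — neither side's domain matches the other.
professor — combines: introduced : <<s,t>,<t,<s,<t,t>>>> takes professor : <s,t> as argument, giving <t,<s,<t,t>>>.
some : s — neither side's domain matches the other.

professor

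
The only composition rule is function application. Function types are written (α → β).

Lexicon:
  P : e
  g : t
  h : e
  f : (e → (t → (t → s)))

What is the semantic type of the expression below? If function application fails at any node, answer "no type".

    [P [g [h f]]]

no type

At [h f], f : (e → (t → (t → s))) takes h : e, giving (t → (t → s)).
At [g [h f]], [h f] : (t → (t → s)) takes g : t, giving (t → s).
[P [g [h f]]]: e and (t → s) cannot combine by function application — type clash.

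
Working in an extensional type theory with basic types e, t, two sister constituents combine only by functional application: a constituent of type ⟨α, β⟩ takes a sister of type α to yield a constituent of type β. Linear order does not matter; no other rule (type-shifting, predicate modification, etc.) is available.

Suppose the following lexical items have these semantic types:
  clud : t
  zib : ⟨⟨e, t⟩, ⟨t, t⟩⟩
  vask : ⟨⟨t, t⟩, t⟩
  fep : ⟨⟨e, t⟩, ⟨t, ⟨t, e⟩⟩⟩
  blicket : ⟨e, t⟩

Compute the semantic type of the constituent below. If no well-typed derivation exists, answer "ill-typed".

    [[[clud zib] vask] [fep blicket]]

ill-typed

[clud zib]: t with ⟨⟨e, t⟩, ⟨t, t⟩⟩ — neither is a function whose domain matches the other; composition fails here.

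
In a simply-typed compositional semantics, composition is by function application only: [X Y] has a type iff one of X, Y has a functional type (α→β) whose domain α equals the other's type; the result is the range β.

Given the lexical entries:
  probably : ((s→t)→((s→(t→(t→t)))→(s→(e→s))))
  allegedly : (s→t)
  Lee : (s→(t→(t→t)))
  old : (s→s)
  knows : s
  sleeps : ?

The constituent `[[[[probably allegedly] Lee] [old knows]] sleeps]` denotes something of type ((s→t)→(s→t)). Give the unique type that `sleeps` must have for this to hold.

At [[[[probably allegedly] Lee] [old knows]] sleeps] (required: ((s→t)→(s→t))): [[[probably allegedly] Lee] [old knows]] is (e→s), which is not a function with range ((s→t)→(s→t)); hence sleeps is the functor — type ((e→s)→((s→t)→(s→t))).

((e→s)→((s→t)→(s→t)))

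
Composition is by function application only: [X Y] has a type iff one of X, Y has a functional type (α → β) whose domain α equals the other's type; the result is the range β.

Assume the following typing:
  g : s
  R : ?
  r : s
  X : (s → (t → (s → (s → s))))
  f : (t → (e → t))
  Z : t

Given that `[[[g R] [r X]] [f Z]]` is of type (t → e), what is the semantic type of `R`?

For [[[g R] [r X]] [f Z]] to have type (t → e) with [f Z] of type (e → t), [[g R] [r X]] must be the function: [[g R] [r X]] : ((e → t) → (t → e)).
For [[g R] [r X]] to have type ((e → t) → (t → e)) with [r X] of type (t → (s → (s → s))), [g R] must be the function: [g R] : ((t → (s → (s → s))) → ((e → t) → (t → e))).
For [g R] to have type ((t → (s → (s → s))) → ((e → t) → (t → e))) with g of type s, R must be the function: R : (s → ((t → (s → (s → s))) → ((e → t) → (t → e)))).

(s → ((t → (s → (s → s))) → ((e → t) → (t → e))))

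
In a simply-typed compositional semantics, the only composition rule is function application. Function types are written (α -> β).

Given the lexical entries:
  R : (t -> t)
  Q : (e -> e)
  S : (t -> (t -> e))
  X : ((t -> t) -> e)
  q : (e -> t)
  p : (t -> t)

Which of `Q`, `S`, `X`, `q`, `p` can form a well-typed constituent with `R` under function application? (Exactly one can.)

X

Q : (e -> e) — no; R wants t, and Q wants e.
S : (t -> (t -> e)) — no; R wants t, and S wants t.
X — combines: X : ((t -> t) -> e) takes R : (t -> t) as argument, giving e.
q : (e -> t) — no; R wants t, and q wants e.
p : (t -> t) — no; R wants t, and p wants t.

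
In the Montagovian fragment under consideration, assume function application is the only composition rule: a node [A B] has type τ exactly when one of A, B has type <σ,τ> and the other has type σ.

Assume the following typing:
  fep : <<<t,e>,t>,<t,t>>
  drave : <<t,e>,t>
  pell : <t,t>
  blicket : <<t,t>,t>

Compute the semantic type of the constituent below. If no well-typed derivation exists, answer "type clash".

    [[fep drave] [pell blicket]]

[fep drave]: <<<t,e>,t>,<t,t>> applied to <<t,e>,t> yields <t,t>.
[pell blicket]: <<t,t>,t> applied to <t,t> yields t.
[[fep drave] [pell blicket]]: <t,t> applied to t yields t.

t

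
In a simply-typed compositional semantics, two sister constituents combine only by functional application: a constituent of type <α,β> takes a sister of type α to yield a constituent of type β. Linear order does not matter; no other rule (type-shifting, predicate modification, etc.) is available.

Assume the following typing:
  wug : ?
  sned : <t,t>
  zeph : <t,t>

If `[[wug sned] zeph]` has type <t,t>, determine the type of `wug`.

<<t,t>,<<t,t>,<t,t>>>

[[wug sned] zeph] must have type <t,t>. The sister zeph has type <t,t>; that is not a function onto <t,t>, so [wug sned] must be the functor, of type <<t,t>,<t,t>>.
[wug sned] must have type <<t,t>,<t,t>>. The sister sned has type <t,t>; that is not a function onto <<t,t>,<t,t>>, so wug must be the functor, of type <<t,t>,<<t,t>,<t,t>>>.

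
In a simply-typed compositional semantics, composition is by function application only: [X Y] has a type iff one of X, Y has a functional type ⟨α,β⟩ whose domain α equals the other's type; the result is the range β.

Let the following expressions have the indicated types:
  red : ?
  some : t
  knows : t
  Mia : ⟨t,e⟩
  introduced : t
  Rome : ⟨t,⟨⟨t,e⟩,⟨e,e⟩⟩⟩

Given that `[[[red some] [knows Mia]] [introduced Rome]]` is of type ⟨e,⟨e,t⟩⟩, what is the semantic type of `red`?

⟨t,⟨e,⟨⟨⟨t,e⟩,⟨e,e⟩⟩,⟨e,⟨e,t⟩⟩⟩⟩⟩

[[[red some] [knows Mia]] [introduced Rome]] must have type ⟨e,⟨e,t⟩⟩. The sister [introduced Rome] has type ⟨⟨t,e⟩,⟨e,e⟩⟩; that is not a function onto ⟨e,⟨e,t⟩⟩, so [[red some] [knows Mia]] must be the functor, of type ⟨⟨⟨t,e⟩,⟨e,e⟩⟩,⟨e,⟨e,t⟩⟩⟩.
[[red some] [knows Mia]] must have type ⟨⟨⟨t,e⟩,⟨e,e⟩⟩,⟨e,⟨e,t⟩⟩⟩. The sister [knows Mia] has type e; that is not a function onto ⟨⟨⟨t,e⟩,⟨e,e⟩⟩,⟨e,⟨e,t⟩⟩⟩, so [red some] must be the functor, of type ⟨e,⟨⟨⟨t,e⟩,⟨e,e⟩⟩,⟨e,⟨e,t⟩⟩⟩⟩.
[red some] must have type ⟨e,⟨⟨⟨t,e⟩,⟨e,e⟩⟩,⟨e,⟨e,t⟩⟩⟩⟩. The sister some has type t; that is not a function onto ⟨e,⟨⟨⟨t,e⟩,⟨e,e⟩⟩,⟨e,⟨e,t⟩⟩⟩⟩, so red must be the functor, of type ⟨t,⟨e,⟨⟨⟨t,e⟩,⟨e,e⟩⟩,⟨e,⟨e,t⟩⟩⟩⟩⟩.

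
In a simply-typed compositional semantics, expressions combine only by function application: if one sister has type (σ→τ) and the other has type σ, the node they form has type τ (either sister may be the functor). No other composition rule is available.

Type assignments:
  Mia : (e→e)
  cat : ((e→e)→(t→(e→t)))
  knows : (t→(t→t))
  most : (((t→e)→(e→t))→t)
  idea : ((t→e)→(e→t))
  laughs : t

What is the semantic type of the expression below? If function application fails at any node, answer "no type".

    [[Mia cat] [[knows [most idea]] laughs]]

(e→t)

[Mia cat]: cat is ((e→e)→(t→(e→t))), Mia is (e→e); result (t→(e→t)).
[most idea]: most is (((t→e)→(e→t))→t), idea is ((t→e)→(e→t)); result t.
[knows [most idea]]: knows is (t→(t→t)), [most idea] is t; result (t→t).
[[knows [most idea]] laughs]: [knows [most idea]] is (t→t), laughs is t; result t.
[[Mia cat] [[knows [most idea]] laughs]]: [Mia cat] is (t→(e→t)), [[knows [most idea]] laughs] is t; result (e→t).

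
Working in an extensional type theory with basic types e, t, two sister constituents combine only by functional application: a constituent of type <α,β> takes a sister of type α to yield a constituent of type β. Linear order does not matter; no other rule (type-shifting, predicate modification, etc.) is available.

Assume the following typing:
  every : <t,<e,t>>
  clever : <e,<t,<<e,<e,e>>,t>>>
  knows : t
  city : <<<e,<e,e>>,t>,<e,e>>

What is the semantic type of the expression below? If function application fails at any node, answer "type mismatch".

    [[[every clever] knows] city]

type mismatch

[every clever]: <t,<e,t>> with <e,<t,<<e,<e,e>>,t>>> — neither is a function whose domain matches the other; composition fails here.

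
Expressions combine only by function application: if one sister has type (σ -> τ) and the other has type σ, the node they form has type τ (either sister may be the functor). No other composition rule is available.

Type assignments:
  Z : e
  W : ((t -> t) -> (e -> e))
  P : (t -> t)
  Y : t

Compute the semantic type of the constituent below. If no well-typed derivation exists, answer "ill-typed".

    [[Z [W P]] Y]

ill-typed

[W P] — W of type ((t -> t) -> (e -> e)) combines with P of type (t -> t): type (e -> e).
[Z [W P]] — [W P] of type (e -> e) combines with Z of type e: type e.
At [[Z [W P]] Y]: neither e nor t can take the other as argument; the node is ill-typed.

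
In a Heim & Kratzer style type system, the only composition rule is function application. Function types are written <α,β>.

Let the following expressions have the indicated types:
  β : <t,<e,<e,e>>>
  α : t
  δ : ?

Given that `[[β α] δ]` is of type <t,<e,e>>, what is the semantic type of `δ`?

At [[β α] δ] (required: <t,<e,e>>): [β α] is <e,<e,e>>, which is not a function with range <t,<e,e>>; hence δ is the functor — type <<e,<e,e>>,<t,<e,e>>>.

<<e,<e,e>>,<t,<e,e>>>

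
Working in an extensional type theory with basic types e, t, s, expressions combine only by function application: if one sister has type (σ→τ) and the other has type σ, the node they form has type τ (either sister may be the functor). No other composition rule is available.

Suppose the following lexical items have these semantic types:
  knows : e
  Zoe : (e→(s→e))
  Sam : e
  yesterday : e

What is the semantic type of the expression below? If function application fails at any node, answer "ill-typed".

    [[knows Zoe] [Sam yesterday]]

ill-typed

[knows Zoe]: functor Zoe : (e→(s→e)), argument knows : e; result (s→e).
[Sam yesterday]: e with e — neither is a function whose domain matches the other; composition fails here.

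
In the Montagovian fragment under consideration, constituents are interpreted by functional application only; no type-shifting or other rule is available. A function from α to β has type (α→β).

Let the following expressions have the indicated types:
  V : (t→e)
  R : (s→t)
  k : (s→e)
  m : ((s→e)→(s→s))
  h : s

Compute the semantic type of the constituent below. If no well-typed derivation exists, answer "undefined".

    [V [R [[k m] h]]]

[k m]: functor m : ((s→e)→(s→s)), argument k : (s→e); result (s→s).
[[k m] h]: functor [k m] : (s→s), argument h : s; result s.
[R [[k m] h]]: functor R : (s→t), argument [[k m] h] : s; result t.
[V [R [[k m] h]]]: functor V : (t→e), argument [R [[k m] h]] : t; result e.

e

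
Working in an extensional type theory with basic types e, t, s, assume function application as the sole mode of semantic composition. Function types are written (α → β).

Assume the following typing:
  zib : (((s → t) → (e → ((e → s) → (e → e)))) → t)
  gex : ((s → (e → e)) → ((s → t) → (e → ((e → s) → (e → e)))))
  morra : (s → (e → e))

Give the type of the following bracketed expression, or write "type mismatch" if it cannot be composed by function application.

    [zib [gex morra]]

t

[gex morra]: ((s → (e → e)) → ((s → t) → (e → ((e → s) → (e → e))))) applied to (s → (e → e)) yields ((s → t) → (e → ((e → s) → (e → e)))).
[zib [gex morra]]: (((s → t) → (e → ((e → s) → (e → e)))) → t) applied to ((s → t) → (e → ((e → s) → (e → e)))) yields t.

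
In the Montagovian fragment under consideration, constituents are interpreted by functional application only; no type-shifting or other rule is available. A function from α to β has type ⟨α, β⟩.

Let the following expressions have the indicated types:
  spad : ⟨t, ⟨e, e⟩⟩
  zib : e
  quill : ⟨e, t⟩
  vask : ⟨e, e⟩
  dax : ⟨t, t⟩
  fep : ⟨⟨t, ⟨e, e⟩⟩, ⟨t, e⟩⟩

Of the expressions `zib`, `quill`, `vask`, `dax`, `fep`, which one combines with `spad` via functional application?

fep

zib : e — does not combine with spad.
quill : ⟨e, t⟩ — does not combine with spad.
vask : ⟨e, e⟩ — does not combine with spad.
dax : ⟨t, t⟩ — does not combine with spad.
fep — combines: fep : ⟨⟨t, ⟨e, e⟩⟩, ⟨t, e⟩⟩ takes spad : ⟨t, ⟨e, e⟩⟩ as argument, giving ⟨t, e⟩.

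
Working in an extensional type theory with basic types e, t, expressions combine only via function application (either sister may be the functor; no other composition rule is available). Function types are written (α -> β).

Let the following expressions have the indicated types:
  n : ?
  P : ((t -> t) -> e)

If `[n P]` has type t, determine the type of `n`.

(((t -> t) -> e) -> t)

[n P] is required to be t. P : ((t -> t) -> e) cannot yield t as functor, so n : (((t -> t) -> e) -> t).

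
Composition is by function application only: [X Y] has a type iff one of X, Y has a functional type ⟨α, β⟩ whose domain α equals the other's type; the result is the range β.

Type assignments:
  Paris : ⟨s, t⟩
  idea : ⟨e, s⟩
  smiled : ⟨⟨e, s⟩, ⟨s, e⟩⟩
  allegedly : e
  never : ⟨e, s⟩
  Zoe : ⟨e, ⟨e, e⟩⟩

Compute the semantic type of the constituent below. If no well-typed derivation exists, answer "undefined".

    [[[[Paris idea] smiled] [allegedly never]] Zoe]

undefined

[Paris idea]: ⟨s, t⟩ with ⟨e, s⟩ — neither is a function whose domain matches the other; composition fails here.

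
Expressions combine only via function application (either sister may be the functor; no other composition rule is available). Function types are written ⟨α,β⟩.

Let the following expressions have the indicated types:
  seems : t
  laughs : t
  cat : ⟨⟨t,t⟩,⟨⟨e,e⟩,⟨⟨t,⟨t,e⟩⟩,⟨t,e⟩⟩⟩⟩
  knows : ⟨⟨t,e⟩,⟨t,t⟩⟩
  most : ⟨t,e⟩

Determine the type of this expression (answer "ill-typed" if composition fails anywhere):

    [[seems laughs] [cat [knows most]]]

ill-typed

At [seems laughs]: neither t nor t can take the other as argument; the node is ill-typed.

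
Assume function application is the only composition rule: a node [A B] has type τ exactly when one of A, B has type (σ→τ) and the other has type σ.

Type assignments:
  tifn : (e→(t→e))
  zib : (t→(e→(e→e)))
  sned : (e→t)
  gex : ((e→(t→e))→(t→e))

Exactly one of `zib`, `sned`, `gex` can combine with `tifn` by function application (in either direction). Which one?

zib : (t→(e→(e→e))) — does not combine with tifn.
sned : (e→t) — does not combine with tifn.
gex — combines: gex : ((e→(t→e))→(t→e)) takes tifn : (e→(t→e)) as argument, giving (t→e).

gex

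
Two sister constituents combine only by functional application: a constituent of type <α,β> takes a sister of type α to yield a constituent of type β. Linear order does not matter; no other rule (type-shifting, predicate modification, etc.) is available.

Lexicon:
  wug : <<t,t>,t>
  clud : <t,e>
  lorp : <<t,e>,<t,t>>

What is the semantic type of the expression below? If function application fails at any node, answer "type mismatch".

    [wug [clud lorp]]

t

[clud lorp]: lorp is <<t,e>,<t,t>>, clud is <t,e>; result <t,t>.
[wug [clud lorp]]: wug is <<t,t>,t>, [clud lorp] is <t,t>; result t.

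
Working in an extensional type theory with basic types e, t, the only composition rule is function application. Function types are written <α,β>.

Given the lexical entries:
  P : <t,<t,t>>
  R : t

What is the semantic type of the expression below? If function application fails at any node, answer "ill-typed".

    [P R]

<t,t>

[P R]: <t,<t,t>> applied to t yields <t,t>.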